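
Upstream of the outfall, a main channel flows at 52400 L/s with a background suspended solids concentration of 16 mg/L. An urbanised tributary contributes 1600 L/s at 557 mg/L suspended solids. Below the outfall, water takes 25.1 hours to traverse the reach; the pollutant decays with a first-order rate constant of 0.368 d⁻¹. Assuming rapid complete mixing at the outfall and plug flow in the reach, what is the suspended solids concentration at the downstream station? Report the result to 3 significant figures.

After mixing, C = (52400·16.00 + 1600·557.0) / 54000 = 1730000/54000 = 32.03 mg/L.
Applying C = C₀e^(−kt): 32.03 × 0.6805 = 21.80 mg/L.

21.8 mg/L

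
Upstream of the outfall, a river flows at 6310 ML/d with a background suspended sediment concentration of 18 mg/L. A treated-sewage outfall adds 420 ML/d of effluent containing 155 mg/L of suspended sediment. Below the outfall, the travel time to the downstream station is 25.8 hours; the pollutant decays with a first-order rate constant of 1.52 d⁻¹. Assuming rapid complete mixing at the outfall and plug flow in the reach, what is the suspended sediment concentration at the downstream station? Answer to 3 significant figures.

Conservation of mass: C = (6310·18.00 + 420.0·155.0) / 6730 = 178700/6730 = 26.55 mg/L.
Applying C = C₀e^(−kt): 26.55 × 0.1951 = 5.181 mg/L.

5.18 mg/L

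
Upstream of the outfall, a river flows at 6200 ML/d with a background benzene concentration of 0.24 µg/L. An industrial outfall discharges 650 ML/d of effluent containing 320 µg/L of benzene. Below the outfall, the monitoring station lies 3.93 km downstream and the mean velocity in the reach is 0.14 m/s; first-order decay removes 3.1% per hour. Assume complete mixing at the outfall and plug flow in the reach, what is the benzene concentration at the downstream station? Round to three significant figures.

23.9 µg/L

Conservation of mass: C = (6200·0.2400 + 650.0·320.0) / 6850 = 209500/6850 = 30.58 µg/L.
Travel time t = 3.93·1000 / 0.14 = 28070 s = 7.798 h.
3.1%/h lost → k = −ln(1 − 0.031) = 0.03149 h⁻¹.
Applying C = C₀e^(−kt): 30.58 × 0.7823 = 23.92 µg/L.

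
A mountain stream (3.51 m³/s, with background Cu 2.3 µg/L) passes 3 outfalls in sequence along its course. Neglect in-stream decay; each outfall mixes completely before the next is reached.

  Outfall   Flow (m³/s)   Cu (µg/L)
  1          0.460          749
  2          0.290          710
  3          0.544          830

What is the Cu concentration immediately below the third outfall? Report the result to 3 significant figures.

210 µg/L

Below outfall 1: Q → 3.970 m³/s, C = (3.510·2.300 + 0.4600·749.0)/3.970 = 88.82 µg/L.
Below outfall 2: Q → 4.260 m³/s, C = (3.970·88.82 + 0.2900·710.0)/4.260 = 131.1 µg/L.
Below outfall 3: Q → 4.804 m³/s, C = (4.260·131.1 + 0.5440·830.0)/4.804 = 210.2 µg/L.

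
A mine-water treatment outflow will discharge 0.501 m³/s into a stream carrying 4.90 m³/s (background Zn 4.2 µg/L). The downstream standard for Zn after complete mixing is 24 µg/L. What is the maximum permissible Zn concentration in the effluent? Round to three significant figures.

218 µg/L

At the limit, (Qr·Cr + Qe·Cₑ)/(Qr + Qe) = 24:
Cₑ = (5.401·24 − 4.900·4.200) / 0.5010 = 217.7 µg/L.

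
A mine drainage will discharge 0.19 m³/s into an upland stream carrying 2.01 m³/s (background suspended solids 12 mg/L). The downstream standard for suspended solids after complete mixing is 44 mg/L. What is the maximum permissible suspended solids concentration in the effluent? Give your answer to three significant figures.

At the limit, (Qr·Cr + Qe·Cₑ)/(Qr + Qe) = 44:
Cₑ = (2.200·44 − 2.010·12.00) / 0.1900 = 382.5 mg/L.

383 mg/L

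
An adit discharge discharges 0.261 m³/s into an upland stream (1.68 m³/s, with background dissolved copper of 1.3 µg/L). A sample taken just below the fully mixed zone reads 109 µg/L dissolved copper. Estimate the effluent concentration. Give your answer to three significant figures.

802 µg/L

Mass balance: 1.680·1.300 + 0.2610·Cₑ = 1.941·109.0
→ Cₑ = (1.941·109.0 − 1.680·1.300) / 0.2610 = 802.2 µg/L.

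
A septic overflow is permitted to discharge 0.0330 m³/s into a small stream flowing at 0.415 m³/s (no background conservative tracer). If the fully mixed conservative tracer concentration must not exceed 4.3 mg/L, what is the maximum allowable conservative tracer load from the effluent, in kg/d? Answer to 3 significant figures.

Mass balance at the limit: 0.4150·0 + 0.03300·Cₑ = 0.4480·4.3 → Cₑ = 58.38 mg/L.
Load = 0.03300 m³/s × 58.38 g/m³ × 86 400 s/d = 166.4 kg/d.

166 kg/d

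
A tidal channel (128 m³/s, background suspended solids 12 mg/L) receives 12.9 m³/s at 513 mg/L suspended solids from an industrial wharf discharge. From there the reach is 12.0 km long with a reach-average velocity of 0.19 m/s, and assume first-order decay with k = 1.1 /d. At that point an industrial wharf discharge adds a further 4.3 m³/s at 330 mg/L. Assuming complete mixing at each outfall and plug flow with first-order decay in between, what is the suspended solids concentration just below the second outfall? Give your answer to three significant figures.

34.9 mg/L

Mass balance: C = (128.0·12.00 + 12.90·513.0) / 140.9 = 8154/140.9 = 57.87 mg/L; combined flow 140.9 m³/s.
Travel time t = 12.0·1000 / 0.19 = 63160 s = 17.54 h.
Applying C = C₀e^(−kt): 57.87 × 0.4475 = 25.90 mg/L.
At the second outfall, C = (140.9·25.90 + 4.300·330.0) / (140.9 + 4.300) = 34.90 mg/L.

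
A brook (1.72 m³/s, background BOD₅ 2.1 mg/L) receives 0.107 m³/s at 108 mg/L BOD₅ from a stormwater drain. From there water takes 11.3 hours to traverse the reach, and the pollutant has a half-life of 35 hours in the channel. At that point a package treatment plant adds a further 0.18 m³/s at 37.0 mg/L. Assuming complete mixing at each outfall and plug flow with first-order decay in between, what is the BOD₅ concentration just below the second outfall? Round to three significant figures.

9.36 mg/L

Conservation of mass: C = (1.720·2.100 + 0.1070·108.0) / 1.827 = 15.17/1.827 = 8.302 mg/L; combined flow 1.827 m³/s.
Half-life 35 h → k = ln 2 / 35 = 0.01980 h⁻¹ = 0.4753 d⁻¹.
Applying C = C₀e^(−kt): 8.302 × 0.7995 = 6.637 mg/L.
Second outfall: C = (1.827·6.637 + 0.1800·37.00)/2.007 = 9.361 mg/L.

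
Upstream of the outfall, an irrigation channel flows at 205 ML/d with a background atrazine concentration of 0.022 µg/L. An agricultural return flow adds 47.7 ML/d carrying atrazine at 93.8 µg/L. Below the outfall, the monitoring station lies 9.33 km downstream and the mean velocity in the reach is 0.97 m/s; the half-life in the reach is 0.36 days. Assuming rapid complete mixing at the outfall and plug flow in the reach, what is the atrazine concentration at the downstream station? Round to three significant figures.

14.3 µg/L

Flow-weighted average: C = (205.0·0.02200 + 47.70·93.80) / 252.7 = 4479/252.7 = 17.72 µg/L.
Travel time t = 9.33·1000 / 0.97 = 9619 s = 2.672 h.
Half-life 0.36 d → k = ln 2 / 0.36 = 1.925 d⁻¹.
First-order decay: C = 17.72·exp(−k·t) = 17.72·0.8071 = 14.30 µg/L.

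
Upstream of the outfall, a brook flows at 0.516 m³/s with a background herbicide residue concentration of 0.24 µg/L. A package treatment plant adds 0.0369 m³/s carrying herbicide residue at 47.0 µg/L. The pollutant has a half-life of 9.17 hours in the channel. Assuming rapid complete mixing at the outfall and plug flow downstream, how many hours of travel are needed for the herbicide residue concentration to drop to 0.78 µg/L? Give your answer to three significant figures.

Flow-weighted average: C = (0.5160·0.2400 + 0.03690·47.00) / 0.5529 = 1.858/0.5529 = 3.361 µg/L.
Half-life 9.17 h → k = ln 2 / 9.17 = 0.07559 h⁻¹ = 1.814 d⁻¹.
3.361·exp(−k·t) = 0.78 → t = ln(3.361/0.78)/k = 69560 s = 19.32 h.

19.3 h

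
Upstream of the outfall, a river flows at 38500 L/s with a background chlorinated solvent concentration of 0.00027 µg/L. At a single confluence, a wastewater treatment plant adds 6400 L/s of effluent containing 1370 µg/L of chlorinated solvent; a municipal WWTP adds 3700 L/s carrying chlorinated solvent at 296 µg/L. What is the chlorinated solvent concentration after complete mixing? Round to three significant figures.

203 µg/L

After mixing, C = (38500·0.0002700 + 6400·1370 + 3700·296.0) / 48600 = 9863000/48600 = 202.9 µg/L.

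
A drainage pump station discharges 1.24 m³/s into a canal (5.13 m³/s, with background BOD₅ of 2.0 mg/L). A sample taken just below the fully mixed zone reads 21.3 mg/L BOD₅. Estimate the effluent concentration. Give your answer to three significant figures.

Mass balance: 5.130·2.000 + 1.240·Cₑ = 6.370·21.30
→ Cₑ = (6.370·21.30 − 5.130·2.000) / 1.240 = 101.1 mg/L.

101 mg/L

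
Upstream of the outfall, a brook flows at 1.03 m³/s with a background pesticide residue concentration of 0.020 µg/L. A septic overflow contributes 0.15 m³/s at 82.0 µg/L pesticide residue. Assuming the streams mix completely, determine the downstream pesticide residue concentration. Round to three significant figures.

Mass balance: C = (1.030·0.02000 + 0.1500·82.00) / 1.180 = 12.32/1.180 = 10.44 µg/L.

10.4 µg/L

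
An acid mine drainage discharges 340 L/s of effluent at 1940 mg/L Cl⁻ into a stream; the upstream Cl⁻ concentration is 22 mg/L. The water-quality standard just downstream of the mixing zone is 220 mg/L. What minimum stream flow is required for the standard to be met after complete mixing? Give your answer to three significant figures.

2950 L/s

Set C_mix = 220: (Q·22.00 + 340.0·1940) / (Q + 340.0) = 220
→ Q = 340.0·(1940 − 220)/(220 − 22.00) = 2954 L/s.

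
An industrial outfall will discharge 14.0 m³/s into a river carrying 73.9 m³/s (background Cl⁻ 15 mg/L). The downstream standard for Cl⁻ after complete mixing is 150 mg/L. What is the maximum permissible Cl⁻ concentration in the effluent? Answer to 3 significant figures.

At the limit, (Qr·Cr + Qe·Cₑ)/(Qr + Qe) = 150:
Cₑ = (87.90·150 − 73.90·15.00) / 14.00 = 862.6 mg/L.

863 mg/L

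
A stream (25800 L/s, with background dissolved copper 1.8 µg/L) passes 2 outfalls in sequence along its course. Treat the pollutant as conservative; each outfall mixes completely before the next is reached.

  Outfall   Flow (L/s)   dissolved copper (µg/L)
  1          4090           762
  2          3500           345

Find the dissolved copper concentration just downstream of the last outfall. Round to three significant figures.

131 µg/L

Below outfall 1: Q → 29890 L/s, C = (25800·1.800 + 4090·762.0)/29890 = 105.8 µg/L.
Below outfall 2: Q → 33390 L/s, C = (29890·105.8 + 3500·345.0)/33390 = 130.9 µg/L.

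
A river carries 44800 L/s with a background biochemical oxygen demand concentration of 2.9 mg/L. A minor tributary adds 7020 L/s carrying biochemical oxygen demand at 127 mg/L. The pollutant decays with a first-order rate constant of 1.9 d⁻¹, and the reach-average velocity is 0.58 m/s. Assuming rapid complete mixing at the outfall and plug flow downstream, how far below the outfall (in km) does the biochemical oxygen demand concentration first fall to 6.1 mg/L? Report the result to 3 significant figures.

30.9 km

Conservation of mass: C = (44800·2.900 + 7020·127.0) / 51820 = 1021000/51820 = 19.71 mg/L.
Set 19.71·exp(−k·t) = 6.1 → t = ln(19.71/6.1)/k = 53340 s = 14.82 h.
Distance = v·t = 0.58·53340 = 30940 m = 30.94 km.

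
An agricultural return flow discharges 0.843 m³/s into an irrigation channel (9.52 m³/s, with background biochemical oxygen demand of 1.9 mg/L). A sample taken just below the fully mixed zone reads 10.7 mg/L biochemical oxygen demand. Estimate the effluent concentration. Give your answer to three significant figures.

110 mg/L

Mass balance: 9.520·1.900 + 0.8430·Cₑ = 10.36·10.70
→ Cₑ = (10.36·10.70 − 9.520·1.900) / 0.8430 = 110.1 mg/L.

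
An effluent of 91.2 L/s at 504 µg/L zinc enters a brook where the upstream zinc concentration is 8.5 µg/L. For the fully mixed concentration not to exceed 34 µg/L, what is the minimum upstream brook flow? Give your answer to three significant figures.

1680 L/s

Set C_mix = 34: (Q·8.500 + 91.20·504.0) / (Q + 91.20) = 34
→ Q = 91.20·(504.0 − 34)/(34 − 8.500) = 1681 L/s.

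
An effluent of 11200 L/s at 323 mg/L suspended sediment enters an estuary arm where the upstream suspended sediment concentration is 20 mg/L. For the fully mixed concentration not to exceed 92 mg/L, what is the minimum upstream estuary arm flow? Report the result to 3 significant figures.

Set C_mix = 92: (Q·20.00 + 11200·323.0) / (Q + 11200) = 92
→ Q = 11200·(323.0 − 92)/(92 − 20.00) = 35930 L/s.

35900 L/s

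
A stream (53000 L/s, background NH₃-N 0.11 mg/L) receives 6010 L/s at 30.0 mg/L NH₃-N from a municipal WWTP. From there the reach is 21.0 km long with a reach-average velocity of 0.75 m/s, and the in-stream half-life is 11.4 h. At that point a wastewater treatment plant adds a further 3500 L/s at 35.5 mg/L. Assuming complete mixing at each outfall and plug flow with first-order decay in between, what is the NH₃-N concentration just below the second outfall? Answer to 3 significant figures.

3.84 mg/L

Flow-weighted average: C = (53000·0.1100 + 6010·30.00) / 59010 = 186100/59010 = 3.154 mg/L; combined flow 59010 L/s.
Travel time t = 21.0·1000 / 0.75 = 28000 s = 7.778 h.
Half-life 11.4 h → k = ln 2 / 11.4 = 0.06080 h⁻¹ = 1.459 d⁻¹.
Applying C = C₀e^(−kt): 3.154 × 0.6232 = 1.966 mg/L.
At the second outfall, C = (59010·1.966 + 3500·35.50) / (59010 + 3500) = 3.843 mg/L.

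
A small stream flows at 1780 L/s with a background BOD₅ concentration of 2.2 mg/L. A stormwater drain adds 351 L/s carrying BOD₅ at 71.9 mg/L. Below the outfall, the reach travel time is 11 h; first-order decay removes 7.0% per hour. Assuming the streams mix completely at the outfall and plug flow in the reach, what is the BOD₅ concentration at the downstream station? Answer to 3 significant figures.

Mixed concentration C = ΣQC/ΣQ = (1780·2.200 + 351.0·71.90) / 2131 = 29150/2131 = 13.68 mg/L.
7.0%/h lost → k = −ln(1 − 0.07) = 0.07257 h⁻¹.
First-order decay: C = 13.68·exp(−k·t) = 13.68·0.4501 = 6.158 mg/L.

6.16 mg/L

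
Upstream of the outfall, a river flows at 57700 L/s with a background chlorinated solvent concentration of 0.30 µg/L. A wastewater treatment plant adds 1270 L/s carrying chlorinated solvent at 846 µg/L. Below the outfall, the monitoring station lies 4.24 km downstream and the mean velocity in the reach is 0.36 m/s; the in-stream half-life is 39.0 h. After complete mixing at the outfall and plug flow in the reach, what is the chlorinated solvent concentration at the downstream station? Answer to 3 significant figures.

17.5 µg/L

Mixed concentration C = ΣQC/ΣQ = (57700·0.3000 + 1270·846.0) / 58970 = 1092000/58970 = 18.51 µg/L.
Travel time t = 4.24·1000 / 0.36 = 11780 s = 3.272 h.
Half-life 39.0 h → k = ln 2 / 39.0 = 0.01777 h⁻¹ = 0.4266 d⁻¹.
Decay over the reach: 18.51·exp(−kt) = 18.51·0.9435 = 17.47 µg/L.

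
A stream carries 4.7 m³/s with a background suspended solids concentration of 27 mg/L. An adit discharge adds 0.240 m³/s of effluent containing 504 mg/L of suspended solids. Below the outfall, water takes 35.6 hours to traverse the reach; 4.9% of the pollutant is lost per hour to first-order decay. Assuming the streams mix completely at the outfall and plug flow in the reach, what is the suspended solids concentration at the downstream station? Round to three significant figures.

8.39 mg/L

Mass balance: C = (4.700·27.00 + 0.2400·504.0) / 4.940 = 247.9/4.940 = 50.17 mg/L.
4.9%/h lost → k = −ln(1 − 0.049) = 0.05024 h⁻¹.
After decay, C = 50.17 × e^(−kt) = 50.17 × 0.1672 = 8.389 mg/L.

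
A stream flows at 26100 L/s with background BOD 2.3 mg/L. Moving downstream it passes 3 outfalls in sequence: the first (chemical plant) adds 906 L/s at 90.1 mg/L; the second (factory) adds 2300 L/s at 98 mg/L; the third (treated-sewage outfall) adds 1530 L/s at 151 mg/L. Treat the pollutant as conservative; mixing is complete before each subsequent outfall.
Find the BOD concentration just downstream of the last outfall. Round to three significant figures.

19.4 mg/L

Outfall 1: combined Q = 27010 L/s; C = (26100·2.300 + 906.0·90.10)/27010 = 5.246 mg/L.
Outfall 2: combined Q = 29310 L/s; C = (27010·5.246 + 2300·98.00)/29310 = 12.53 mg/L.
Outfall 3: combined Q = 30840 L/s; C = (29310·12.53 + 1530·151.0)/30840 = 19.40 mg/L.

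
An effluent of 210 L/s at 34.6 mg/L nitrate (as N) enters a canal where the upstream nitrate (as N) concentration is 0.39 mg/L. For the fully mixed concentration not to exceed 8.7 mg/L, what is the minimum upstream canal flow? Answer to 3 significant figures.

Set C_mix = 8.7: (Q·0.3900 + 210.0·34.60) / (Q + 210.0) = 8.7
→ Q = 210.0·(34.60 − 8.7)/(8.7 − 0.3900) = 654.5 L/s.

655 L/s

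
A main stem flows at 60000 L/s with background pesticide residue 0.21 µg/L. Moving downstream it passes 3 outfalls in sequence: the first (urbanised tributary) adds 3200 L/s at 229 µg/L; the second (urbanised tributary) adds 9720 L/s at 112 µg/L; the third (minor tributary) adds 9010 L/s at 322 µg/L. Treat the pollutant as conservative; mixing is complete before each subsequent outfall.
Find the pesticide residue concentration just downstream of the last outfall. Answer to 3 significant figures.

After outfall 1: Q = 60000 + 3200 = 63200 L/s; C = (60000·0.2100 + 3200·229.0)/63200 = 11.79 µg/L.
After outfall 2: Q = 63200 + 9720 = 72920 L/s; C = (63200·11.79 + 9720·112.0)/72920 = 25.15 µg/L.
After outfall 3: Q = 72920 + 9010 = 81930 L/s; C = (72920·25.15 + 9010·322.0)/81930 = 57.80 µg/L.

57.8 µg/L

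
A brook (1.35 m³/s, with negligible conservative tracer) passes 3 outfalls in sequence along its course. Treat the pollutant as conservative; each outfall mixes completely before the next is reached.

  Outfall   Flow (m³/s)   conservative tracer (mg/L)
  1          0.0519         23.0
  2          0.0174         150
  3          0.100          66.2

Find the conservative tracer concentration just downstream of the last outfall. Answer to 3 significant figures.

6.86 mg/L

Below outfall 1: Q → 1.402 m³/s, C = (1.350·0 + 0.05190·23.00)/1.402 = 0.8515 mg/L.
Below outfall 2: Q → 1.419 m³/s, C = (1.402·0.8515 + 0.01740·150.0)/1.419 = 2.680 mg/L.
Below outfall 3: Q → 1.519 m³/s, C = (1.419·2.680 + 0.1000·66.20)/1.519 = 6.861 mg/L.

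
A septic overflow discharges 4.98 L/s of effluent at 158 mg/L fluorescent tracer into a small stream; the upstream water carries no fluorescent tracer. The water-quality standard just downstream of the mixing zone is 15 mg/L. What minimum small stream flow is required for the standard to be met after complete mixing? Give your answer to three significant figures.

Set C_mix = 15: (Q·0 + 4.980·158.0) / (Q + 4.980) = 15
→ Q = 4.980·(158.0 − 15)/(15 − 0) = 47.48 L/s.

47.5 L/s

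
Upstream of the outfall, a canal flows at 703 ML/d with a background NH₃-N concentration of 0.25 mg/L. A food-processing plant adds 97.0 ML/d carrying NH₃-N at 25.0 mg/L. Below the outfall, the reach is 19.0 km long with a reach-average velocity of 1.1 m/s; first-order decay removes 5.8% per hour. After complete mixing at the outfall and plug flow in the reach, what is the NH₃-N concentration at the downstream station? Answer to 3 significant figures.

2.44 mg/L

After mixing, C = (703.0·0.2500 + 97.00·25.00) / 800.0 = 2601/800.0 = 3.251 mg/L.
Travel time t = 19.0·1000 / 1.1 = 17270 s = 4.798 h.
5.8%/h lost → k = −ln(1 − 0.058) = 0.05975 h⁻¹.
Decay over the reach: 3.251·exp(−kt) = 3.251·0.7508 = 2.441 mg/L.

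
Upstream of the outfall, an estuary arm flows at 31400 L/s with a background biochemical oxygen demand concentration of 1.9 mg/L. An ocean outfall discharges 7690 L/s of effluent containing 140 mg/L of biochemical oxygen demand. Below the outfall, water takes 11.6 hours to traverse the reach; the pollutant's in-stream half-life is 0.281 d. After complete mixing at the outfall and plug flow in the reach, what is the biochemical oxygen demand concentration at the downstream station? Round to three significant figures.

Mixed concentration C = ΣQC/ΣQ = (31400·1.900 + 7690·140.0) / 39090 = 1136000/39090 = 29.07 mg/L.
Half-life 0.281 d → k = ln 2 / 0.281 = 2.467 d⁻¹.
First-order decay: C = 29.07·exp(−k·t) = 29.07·0.3035 = 8.823 mg/L.

8.82 mg/L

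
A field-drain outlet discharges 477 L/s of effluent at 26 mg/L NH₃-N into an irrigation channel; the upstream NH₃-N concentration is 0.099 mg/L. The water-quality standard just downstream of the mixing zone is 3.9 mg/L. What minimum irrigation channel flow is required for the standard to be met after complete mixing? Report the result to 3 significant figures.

Set C_mix = 3.9: (Q·0.09900 + 477.0·26.00) / (Q + 477.0) = 3.9
→ Q = 477.0·(26.00 − 3.9)/(3.9 − 0.09900) = 2773 L/s.

2770 L/s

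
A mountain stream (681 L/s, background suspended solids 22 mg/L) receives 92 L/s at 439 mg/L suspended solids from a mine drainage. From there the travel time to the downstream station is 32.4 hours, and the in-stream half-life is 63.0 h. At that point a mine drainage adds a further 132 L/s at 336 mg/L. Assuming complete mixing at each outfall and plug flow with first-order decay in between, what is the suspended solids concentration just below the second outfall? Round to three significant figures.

91.8 mg/L

Flow-weighted average: C = (681.0·22.00 + 92.00·439.0) / 773.0 = 55370/773.0 = 71.63 mg/L; combined flow 773.0 L/s.
Half-life 63.0 h → k = ln 2 / 63.0 = 0.01100 h⁻¹ = 0.2641 d⁻¹.
After decay, C = 71.63 × e^(−kt) = 71.63 × 0.7001 = 50.15 mg/L.
Second outfall: C = (773.0·50.15 + 132.0·336.0)/905.0 = 91.84 mg/L.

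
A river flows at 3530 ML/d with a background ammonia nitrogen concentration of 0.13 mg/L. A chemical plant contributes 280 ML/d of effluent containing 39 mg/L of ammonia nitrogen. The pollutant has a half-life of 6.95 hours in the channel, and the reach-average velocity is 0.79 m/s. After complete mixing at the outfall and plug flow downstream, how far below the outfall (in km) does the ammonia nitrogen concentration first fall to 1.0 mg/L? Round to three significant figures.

Mass balance: C = (3530·0.1300 + 280.0·39.00) / 3810 = 11380/3810 = 2.987 mg/L.
Half-life 6.95 h → k = ln 2 / 6.95 = 0.09973 h⁻¹ = 2.394 d⁻¹.
Set 2.987·exp(−k·t) = 1.0 → t = ln(2.987/1.0)/k = 39490 s = 10.97 h.
Distance = v·t = 0.79·39490 = 31200 m = 31.20 km.

31.2 km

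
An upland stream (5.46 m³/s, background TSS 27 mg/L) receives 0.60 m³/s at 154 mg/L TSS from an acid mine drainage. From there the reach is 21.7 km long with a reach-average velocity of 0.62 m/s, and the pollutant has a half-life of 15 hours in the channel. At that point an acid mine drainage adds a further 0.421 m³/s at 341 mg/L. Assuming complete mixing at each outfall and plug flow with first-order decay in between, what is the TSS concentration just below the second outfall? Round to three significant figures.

45.8 mg/L

Flow-weighted average: C = (5.460·27.00 + 0.6000·154.0) / 6.060 = 239.8/6.060 = 39.57 mg/L; combined flow 6.060 m³/s.
Travel time t = 21.7·1000 / 0.62 = 35000 s = 9.722 h.
Half-life 15 h → k = ln 2 / 15 = 0.04621 h⁻¹ = 1.109 d⁻¹.
Decay over the reach: 39.57·exp(−kt) = 39.57·0.6381 = 25.25 mg/L.
Second outfall: C = (6.060·25.25 + 0.4210·341.0)/6.481 = 45.76 mg/L.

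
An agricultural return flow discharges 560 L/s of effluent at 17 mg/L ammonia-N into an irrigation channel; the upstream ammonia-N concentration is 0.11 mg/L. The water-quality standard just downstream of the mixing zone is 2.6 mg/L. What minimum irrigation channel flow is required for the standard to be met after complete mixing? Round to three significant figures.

3240 L/s

Set C_mix = 2.6: (Q·0.1100 + 560.0·17.00) / (Q + 560.0) = 2.6
→ Q = 560.0·(17.00 − 2.6)/(2.6 − 0.1100) = 3239 L/s.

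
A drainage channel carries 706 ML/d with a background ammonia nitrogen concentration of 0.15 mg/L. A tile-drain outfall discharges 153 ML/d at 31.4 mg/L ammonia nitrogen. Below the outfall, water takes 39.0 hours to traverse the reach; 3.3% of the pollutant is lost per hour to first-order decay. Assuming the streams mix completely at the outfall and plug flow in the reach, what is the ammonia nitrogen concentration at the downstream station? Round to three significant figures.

1.54 mg/L

Mass balance: C = (706.0·0.1500 + 153.0·31.40) / 859.0 = 4910/859.0 = 5.716 mg/L.
3.3%/h lost → k = −ln(1 − 0.033) = 0.03356 h⁻¹.
After decay, C = 5.716 × e^(−kt) = 5.716 × 0.2702 = 1.544 mg/L.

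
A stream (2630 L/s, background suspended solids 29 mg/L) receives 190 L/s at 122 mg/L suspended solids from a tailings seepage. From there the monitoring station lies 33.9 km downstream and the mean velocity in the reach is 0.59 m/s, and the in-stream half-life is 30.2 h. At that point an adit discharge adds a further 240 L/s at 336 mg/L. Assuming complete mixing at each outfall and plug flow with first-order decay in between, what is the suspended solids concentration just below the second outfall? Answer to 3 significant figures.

48.9 mg/L

Mixed concentration C = ΣQC/ΣQ = (2630·29.00 + 190.0·122.0) / 2820 = 99450/2820 = 35.27 mg/L; combined flow 2820 L/s.
Travel time t = 33.9·1000 / 0.59 = 57460 s = 15.96 h.
Half-life 30.2 h → k = ln 2 / 30.2 = 0.02295 h⁻¹ = 0.5508 d⁻¹.
First-order decay: C = 35.27·exp(−k·t) = 35.27·0.6933 = 24.45 mg/L.
Second outfall: C = (2820·24.45 + 240.0·336.0)/3060 = 48.88 mg/L.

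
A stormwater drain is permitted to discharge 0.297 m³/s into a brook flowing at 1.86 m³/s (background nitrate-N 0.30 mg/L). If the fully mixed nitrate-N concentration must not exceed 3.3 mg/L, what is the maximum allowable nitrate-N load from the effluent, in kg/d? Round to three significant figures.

567 kg/d

Mass balance at the limit: 1.860·0.3000 + 0.2970·Cₑ = 2.157·3.3 → Cₑ = 22.09 mg/L.
Load = 0.2970 m³/s × 22.09 g/m³ × 86 400 s/d = 566.8 kg/d.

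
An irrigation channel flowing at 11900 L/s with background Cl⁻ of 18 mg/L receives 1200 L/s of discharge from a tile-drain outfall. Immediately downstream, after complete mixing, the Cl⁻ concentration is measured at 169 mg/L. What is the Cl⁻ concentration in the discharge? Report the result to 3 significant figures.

Mass balance: 11900·18.00 + 1200·Cₑ = 13100·169.0
→ Cₑ = (13100·169.0 − 11900·18.00) / 1200 = 1666 mg/L.

1670 mg/L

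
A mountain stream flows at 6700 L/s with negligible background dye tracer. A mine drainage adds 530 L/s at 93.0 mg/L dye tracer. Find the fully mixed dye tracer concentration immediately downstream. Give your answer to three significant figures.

Conservation of mass: C = (6700·0 + 530.0·93.00) / 7230 = 49290/7230 = 6.817 mg/L.

6.82 mg/L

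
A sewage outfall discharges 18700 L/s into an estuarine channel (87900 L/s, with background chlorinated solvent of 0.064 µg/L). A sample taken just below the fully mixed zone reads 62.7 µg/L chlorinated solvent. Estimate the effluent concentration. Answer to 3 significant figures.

357 µg/L

Mass balance: 87900·0.06400 + 18700·Cₑ = 106600·62.70
→ Cₑ = (106600·62.70 − 87900·0.06400) / 18700 = 357.1 µg/L.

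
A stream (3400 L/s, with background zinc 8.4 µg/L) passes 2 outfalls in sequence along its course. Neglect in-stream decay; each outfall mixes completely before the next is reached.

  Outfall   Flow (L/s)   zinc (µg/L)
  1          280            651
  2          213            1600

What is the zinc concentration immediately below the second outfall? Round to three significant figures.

142 µg/L

Outfall 1: combined Q = 3680 L/s; C = (3400·8.400 + 280.0·651.0)/3680 = 57.29 µg/L.
Outfall 2: combined Q = 3893 L/s; C = (3680·57.29 + 213.0·1600)/3893 = 141.7 µg/L.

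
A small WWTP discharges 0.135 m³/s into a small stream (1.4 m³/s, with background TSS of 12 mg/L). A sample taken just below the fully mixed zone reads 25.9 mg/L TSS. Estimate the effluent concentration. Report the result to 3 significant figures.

170 mg/L

Mass balance: 1.400·12.00 + 0.1350·Cₑ = 1.535·25.90
→ Cₑ = (1.535·25.90 − 1.400·12.00) / 0.1350 = 170.0 mg/L.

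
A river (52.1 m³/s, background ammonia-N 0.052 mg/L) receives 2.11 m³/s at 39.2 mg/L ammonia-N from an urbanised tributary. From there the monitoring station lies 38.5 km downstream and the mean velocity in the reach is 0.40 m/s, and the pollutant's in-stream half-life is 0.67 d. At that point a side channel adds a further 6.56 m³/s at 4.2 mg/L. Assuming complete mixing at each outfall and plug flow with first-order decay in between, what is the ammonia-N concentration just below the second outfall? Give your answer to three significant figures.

Conservation of mass: C = (52.10·0.05200 + 2.110·39.20) / 54.21 = 85.42/54.21 = 1.576 mg/L; combined flow 54.21 m³/s.
Travel time t = 38.5·1000 / 0.40 = 96250 s = 26.74 h.
Half-life 0.67 d → k = ln 2 / 0.67 = 1.035 d⁻¹.
Decay over the reach: 1.576·exp(−kt) = 1.576·0.3158 = 0.4977 mg/L.
Second outfall: C = (54.21·0.4977 + 6.560·4.200)/60.77 = 0.8974 mg/L.

0.897 mg/L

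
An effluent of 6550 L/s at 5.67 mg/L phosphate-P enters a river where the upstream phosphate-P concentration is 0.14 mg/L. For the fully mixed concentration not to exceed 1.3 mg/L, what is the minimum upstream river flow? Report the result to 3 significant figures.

Set C_mix = 1.3: (Q·0.1400 + 6550·5.670) / (Q + 6550) = 1.3
→ Q = 6550·(5.670 − 1.3)/(1.3 − 0.1400) = 24680 L/s.

24700 L/s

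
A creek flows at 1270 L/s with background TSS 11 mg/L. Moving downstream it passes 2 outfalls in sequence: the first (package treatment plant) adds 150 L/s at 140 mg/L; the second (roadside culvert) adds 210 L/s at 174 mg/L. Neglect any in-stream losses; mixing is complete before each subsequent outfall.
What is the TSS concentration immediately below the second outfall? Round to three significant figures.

After outfall 1: Q = 1270 + 150.0 = 1420 L/s; C = (1270·11.00 + 150.0·140.0)/1420 = 24.63 mg/L.
After outfall 2: Q = 1420 + 210.0 = 1630 L/s; C = (1420·24.63 + 210.0·174.0)/1630 = 43.87 mg/L.

43.9 mg/L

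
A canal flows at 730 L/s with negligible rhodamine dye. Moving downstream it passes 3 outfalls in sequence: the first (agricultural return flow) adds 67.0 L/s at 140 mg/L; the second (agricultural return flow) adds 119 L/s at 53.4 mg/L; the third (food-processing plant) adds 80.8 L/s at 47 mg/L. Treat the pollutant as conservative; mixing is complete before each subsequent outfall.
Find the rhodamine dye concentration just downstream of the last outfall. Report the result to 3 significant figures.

After outfall 1: Q = 730.0 + 67.00 = 797.0 L/s; C = (730.0·0 + 67.00·140.0)/797.0 = 11.77 mg/L.
After outfall 2: Q = 797.0 + 119.0 = 916.0 L/s; C = (797.0·11.77 + 119.0·53.40)/916.0 = 17.18 mg/L.
After outfall 3: Q = 916.0 + 80.80 = 996.8 L/s; C = (916.0·17.18 + 80.80·47.00)/996.8 = 19.59 mg/L.

19.6 mg/L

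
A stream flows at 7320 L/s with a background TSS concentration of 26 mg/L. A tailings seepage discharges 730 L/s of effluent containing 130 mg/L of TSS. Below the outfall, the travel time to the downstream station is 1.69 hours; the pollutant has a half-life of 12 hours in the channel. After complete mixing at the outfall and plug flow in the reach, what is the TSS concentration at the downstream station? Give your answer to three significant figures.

32.1 mg/L

Conservation of mass: C = (7320·26.00 + 730.0·130.0) / 8050 = 285200/8050 = 35.43 mg/L.
Half-life 12 h → k = ln 2 / 12 = 0.05776 h⁻¹ = 1.386 d⁻¹.
Applying C = C₀e^(−kt): 35.43 × 0.9070 = 32.14 mg/L.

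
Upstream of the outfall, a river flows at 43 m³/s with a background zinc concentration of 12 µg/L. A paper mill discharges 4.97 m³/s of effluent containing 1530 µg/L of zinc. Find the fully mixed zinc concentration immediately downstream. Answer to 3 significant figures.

Mixed concentration C = ΣQC/ΣQ = (43.00·12.00 + 4.970·1530) / 47.97 = 8120/47.97 = 169.3 µg/L.

169 µg/L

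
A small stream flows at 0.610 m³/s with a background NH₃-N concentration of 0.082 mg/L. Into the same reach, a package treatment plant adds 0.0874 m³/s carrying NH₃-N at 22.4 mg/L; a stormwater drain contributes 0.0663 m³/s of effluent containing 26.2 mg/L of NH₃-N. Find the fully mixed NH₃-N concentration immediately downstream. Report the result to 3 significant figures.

Flow-weighted average: C = (0.6100·0.08200 + 0.08740·22.40 + 0.06630·26.20) / 0.7637 = 3.745/0.7637 = 4.904 mg/L.

4.90 mg/L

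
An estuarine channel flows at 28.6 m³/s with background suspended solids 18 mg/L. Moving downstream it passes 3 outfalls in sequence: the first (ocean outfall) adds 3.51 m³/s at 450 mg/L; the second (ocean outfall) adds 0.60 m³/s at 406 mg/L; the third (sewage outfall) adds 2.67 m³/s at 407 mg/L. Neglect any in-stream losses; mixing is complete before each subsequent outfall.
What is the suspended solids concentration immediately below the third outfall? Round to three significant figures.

96.8 mg/L

Below outfall 1: Q → 32.11 m³/s, C = (28.60·18.00 + 3.510·450.0)/32.11 = 65.22 mg/L.
Below outfall 2: Q → 32.71 m³/s, C = (32.11·65.22 + 0.6000·406.0)/32.71 = 71.47 mg/L.
Below outfall 3: Q → 35.38 m³/s, C = (32.71·71.47 + 2.670·407.0)/35.38 = 96.79 mg/L.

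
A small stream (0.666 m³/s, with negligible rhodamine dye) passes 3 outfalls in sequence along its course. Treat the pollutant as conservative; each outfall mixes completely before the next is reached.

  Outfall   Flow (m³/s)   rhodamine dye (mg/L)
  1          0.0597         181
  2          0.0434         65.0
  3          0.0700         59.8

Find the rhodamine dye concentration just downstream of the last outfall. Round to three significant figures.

21.2 mg/L

After outfall 1: Q = 0.6660 + 0.05970 = 0.7257 m³/s; C = (0.6660·0 + 0.05970·181.0)/0.7257 = 14.89 mg/L.
After outfall 2: Q = 0.7257 + 0.04340 = 0.7691 m³/s; C = (0.7257·14.89 + 0.04340·65.00)/0.7691 = 17.72 mg/L.
After outfall 3: Q = 0.7691 + 0.07000 = 0.8391 m³/s; C = (0.7691·17.72 + 0.07000·59.80)/0.8391 = 21.23 mg/L.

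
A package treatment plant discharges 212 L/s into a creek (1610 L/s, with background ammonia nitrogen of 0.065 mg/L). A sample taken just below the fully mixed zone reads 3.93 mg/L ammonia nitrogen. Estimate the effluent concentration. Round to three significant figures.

Mass balance: 1610·0.06500 + 212.0·Cₑ = 1822·3.930
→ Cₑ = (1822·3.930 − 1610·0.06500) / 212.0 = 33.28 mg/L.

33.3 mg/L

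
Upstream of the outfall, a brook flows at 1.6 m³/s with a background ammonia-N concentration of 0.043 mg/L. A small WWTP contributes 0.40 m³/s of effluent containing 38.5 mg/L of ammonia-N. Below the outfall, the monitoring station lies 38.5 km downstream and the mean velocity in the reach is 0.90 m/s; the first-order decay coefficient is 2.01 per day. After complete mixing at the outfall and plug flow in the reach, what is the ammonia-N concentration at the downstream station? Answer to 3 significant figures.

2.86 mg/L

Flow-weighted average: C = (1.600·0.04300 + 0.4000·38.50) / 2.000 = 15.47/2.000 = 7.734 mg/L.
Travel time t = 38.5·1000 / 0.90 = 42780 s = 11.88 h.
First-order decay: C = 7.734·exp(−k·t) = 7.734·0.3697 = 2.859 mg/L.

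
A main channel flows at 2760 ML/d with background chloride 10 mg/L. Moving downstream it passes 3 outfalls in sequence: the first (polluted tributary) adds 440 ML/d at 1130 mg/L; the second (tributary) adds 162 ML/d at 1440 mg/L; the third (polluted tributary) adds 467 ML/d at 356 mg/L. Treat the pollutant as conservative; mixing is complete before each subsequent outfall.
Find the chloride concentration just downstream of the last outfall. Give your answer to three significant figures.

241 mg/L

Outfall 1: combined Q = 3200 ML/d; C = (2760·10.00 + 440.0·1130)/3200 = 164.0 mg/L.
Outfall 2: combined Q = 3362 ML/d; C = (3200·164.0 + 162.0·1440)/3362 = 225.5 mg/L.
Outfall 3: combined Q = 3829 ML/d; C = (3362·225.5 + 467.0·356.0)/3829 = 241.4 mg/L.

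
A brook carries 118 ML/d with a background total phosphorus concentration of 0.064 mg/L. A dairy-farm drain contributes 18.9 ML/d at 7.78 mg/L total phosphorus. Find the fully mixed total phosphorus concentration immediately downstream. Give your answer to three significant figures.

1.13 mg/L

Mass balance: C = (118.0·0.06400 + 18.90·7.780) / 136.9 = 154.6/136.9 = 1.129 mg/L.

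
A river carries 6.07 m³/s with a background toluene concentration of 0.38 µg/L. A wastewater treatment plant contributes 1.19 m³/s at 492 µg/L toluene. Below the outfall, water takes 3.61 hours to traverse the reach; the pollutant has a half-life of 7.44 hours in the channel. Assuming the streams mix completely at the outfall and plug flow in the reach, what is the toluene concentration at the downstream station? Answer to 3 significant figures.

Flow-weighted average: C = (6.070·0.3800 + 1.190·492.0) / 7.260 = 587.8/7.260 = 80.96 µg/L.
Half-life 7.44 h → k = ln 2 / 7.44 = 0.09316 h⁻¹ = 2.236 d⁻¹.
Decay over the reach: 80.96·exp(−kt) = 80.96·0.7144 = 57.84 µg/L.

57.8 µg/L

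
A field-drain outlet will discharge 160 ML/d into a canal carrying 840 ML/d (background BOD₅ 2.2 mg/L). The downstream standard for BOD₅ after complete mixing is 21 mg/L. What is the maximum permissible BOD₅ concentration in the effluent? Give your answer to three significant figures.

120 mg/L

At the limit, (Qr·Cr + Qe·Cₑ)/(Qr + Qe) = 21:
Cₑ = (1000·21 − 840.0·2.200) / 160.0 = 119.7 mg/L.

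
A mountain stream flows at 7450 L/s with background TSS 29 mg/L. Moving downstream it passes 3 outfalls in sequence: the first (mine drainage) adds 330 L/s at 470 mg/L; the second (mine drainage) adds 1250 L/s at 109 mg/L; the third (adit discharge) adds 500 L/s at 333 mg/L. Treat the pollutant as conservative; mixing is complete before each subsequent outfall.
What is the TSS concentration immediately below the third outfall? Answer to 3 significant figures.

70.7 mg/L

After outfall 1: Q = 7450 + 330.0 = 7780 L/s; C = (7450·29.00 + 330.0·470.0)/7780 = 47.71 mg/L.
After outfall 2: Q = 7780 + 1250 = 9030 L/s; C = (7780·47.71 + 1250·109.0)/9030 = 56.19 mg/L.
After outfall 3: Q = 9030 + 500.0 = 9530 L/s; C = (9030·56.19 + 500.0·333.0)/9530 = 70.71 mg/L.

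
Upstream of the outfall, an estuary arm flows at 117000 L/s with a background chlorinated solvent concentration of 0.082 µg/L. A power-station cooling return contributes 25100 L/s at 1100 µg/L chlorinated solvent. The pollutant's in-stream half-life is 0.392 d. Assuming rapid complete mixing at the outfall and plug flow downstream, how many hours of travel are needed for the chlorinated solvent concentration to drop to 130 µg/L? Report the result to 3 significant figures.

Mixed concentration C = ΣQC/ΣQ = (117000·0.08200 + 25100·1100) / 142100 = 27620000/142100 = 194.4 µg/L.
Half-life 0.392 d → k = ln 2 / 0.392 = 1.768 d⁻¹.
194.4·exp(−k·t) = 130 → t = ln(194.4/130)/k = 19650 s = 5.459 h.

5.46 h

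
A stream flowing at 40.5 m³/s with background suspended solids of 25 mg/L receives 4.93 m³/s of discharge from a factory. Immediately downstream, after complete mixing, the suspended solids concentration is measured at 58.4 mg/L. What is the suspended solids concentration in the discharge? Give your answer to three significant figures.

Mass balance: 40.50·25.00 + 4.930·Cₑ = 45.43·58.40
→ Cₑ = (45.43·58.40 − 40.50·25.00) / 4.930 = 332.8 mg/L.

333 mg/L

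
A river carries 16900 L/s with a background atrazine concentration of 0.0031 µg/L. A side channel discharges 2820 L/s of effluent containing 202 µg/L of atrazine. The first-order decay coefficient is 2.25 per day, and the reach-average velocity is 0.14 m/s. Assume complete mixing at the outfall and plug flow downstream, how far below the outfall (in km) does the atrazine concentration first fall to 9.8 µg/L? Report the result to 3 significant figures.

Flow-weighted average: C = (16900·0.003100 + 2820·202.0) / 19720 = 569700/19720 = 28.89 µg/L.
Set 28.89·exp(−k·t) = 9.8 → t = ln(28.89/9.8)/k = 41510 s = 11.53 h.
Distance = v·t = 0.14·41510 = 5812 m = 5.812 km.

5.81 km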